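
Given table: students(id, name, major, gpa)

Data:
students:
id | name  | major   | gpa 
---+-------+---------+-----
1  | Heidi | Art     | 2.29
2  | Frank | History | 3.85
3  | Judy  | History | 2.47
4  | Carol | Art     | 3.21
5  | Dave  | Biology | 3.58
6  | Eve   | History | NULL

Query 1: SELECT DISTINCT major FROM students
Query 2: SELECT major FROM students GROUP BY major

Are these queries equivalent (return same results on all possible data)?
Yes, equivalent

Both queries return: [('Art',), ('Biology',), ('History',)]

Reason: Both get unique majors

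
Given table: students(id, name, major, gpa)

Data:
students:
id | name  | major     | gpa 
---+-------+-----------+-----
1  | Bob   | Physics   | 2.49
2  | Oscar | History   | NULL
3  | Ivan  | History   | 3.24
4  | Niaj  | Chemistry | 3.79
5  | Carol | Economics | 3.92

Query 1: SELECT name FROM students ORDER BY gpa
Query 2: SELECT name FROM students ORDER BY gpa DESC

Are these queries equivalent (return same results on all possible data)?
No, not equivalent

Query 1 returns: [('Oscar',), ('Bob',), ('Ivan',), ('Niaj',), ('Carol',)]
Query 2 returns: [('Carol',), ('Niaj',), ('Ivan',), ('Bob',), ('Oscar',)]

Reason: ASC vs DESC gives opposite ordering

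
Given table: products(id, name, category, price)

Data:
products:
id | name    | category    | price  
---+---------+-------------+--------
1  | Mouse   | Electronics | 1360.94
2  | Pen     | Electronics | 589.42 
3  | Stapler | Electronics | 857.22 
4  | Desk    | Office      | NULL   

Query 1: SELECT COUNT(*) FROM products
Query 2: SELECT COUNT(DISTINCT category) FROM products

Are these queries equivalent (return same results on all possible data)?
No, not equivalent

Query 1 returns: [(4,)]
Query 2 returns: [(2,)]

Reason: COUNT(*) counts rows, COUNT(DISTINCT category) counts unique categorys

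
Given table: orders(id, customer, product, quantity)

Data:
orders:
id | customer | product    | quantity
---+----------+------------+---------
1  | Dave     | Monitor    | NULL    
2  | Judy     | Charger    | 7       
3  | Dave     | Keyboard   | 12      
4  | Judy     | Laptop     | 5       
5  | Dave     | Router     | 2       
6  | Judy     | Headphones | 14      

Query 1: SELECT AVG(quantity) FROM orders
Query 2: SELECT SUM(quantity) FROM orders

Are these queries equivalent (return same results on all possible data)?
No, not equivalent

Query 1 returns: [(8.0,)]
Query 2 returns: [(40,)]

Reason: AVG vs SUM give different aggregate values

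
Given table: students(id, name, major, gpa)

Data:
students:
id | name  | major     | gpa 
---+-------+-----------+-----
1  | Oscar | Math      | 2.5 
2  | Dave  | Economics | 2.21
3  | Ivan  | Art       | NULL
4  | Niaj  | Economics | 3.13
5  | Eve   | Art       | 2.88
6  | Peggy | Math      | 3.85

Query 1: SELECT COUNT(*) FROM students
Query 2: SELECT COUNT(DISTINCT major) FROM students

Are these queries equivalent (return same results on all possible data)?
No, not equivalent

Query 1 returns: [(6,)]
Query 2 returns: [(3,)]

Reason: COUNT(*) counts rows, COUNT(DISTINCT major) counts unique majors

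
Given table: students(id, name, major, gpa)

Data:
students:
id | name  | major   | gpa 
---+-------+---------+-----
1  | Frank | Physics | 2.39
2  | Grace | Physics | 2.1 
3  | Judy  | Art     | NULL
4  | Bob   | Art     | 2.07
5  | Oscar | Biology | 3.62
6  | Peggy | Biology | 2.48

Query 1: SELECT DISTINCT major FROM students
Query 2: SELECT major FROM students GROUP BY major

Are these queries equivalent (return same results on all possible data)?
Yes, equivalent

Both queries return: [('Art',), ('Biology',), ('Physics',)]

Reason: Both get unique majors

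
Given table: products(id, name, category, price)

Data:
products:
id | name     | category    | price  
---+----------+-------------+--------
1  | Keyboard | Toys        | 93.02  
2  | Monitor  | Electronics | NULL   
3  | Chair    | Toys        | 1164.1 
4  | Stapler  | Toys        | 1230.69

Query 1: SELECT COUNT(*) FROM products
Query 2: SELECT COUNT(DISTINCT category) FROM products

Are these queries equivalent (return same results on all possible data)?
No, not equivalent

Query 1 returns: [(4,)]
Query 2 returns: [(2,)]

Reason: COUNT(*) counts rows, COUNT(DISTINCT category) counts unique categorys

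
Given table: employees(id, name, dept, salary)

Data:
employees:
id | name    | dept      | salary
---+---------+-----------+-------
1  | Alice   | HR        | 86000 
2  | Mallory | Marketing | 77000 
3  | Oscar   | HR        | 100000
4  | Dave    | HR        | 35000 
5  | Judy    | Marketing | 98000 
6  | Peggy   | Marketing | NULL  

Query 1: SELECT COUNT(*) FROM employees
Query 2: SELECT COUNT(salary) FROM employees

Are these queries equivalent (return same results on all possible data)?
No, not equivalent

Query 1 returns: [(6,)]
Query 2 returns: [(5,)]

Reason: COUNT(*) includes NULLs, COUNT(column) excludes them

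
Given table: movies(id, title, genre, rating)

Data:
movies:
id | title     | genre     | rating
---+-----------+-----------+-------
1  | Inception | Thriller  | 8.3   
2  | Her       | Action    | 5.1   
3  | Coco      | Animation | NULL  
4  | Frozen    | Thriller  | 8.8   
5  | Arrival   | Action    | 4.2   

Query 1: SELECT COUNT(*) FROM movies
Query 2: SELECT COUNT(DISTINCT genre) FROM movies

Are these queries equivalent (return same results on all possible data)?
No, not equivalent

Query 1 returns: [(5,)]
Query 2 returns: [(3,)]

Reason: COUNT(*) counts rows, COUNT(DISTINCT genre) counts unique genres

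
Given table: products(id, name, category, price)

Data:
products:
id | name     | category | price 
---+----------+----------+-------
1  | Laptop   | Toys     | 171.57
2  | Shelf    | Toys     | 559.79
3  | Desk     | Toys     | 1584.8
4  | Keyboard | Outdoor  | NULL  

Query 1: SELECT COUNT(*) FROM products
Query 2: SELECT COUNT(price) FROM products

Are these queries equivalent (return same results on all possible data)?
No, not equivalent

Query 1 returns: [(4,)]
Query 2 returns: [(3,)]

Reason: COUNT(*) includes NULLs, COUNT(column) excludes them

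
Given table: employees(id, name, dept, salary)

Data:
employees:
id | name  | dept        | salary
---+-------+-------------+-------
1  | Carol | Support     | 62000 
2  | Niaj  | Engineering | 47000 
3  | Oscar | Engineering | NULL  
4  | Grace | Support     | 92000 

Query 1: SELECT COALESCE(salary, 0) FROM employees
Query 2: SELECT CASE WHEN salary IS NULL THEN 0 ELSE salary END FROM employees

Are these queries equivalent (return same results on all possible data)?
Yes, equivalent

Both queries return: [(0,), (47000,), (62000,), (92000,)]

Reason: COALESCE vs CASE for NULL handling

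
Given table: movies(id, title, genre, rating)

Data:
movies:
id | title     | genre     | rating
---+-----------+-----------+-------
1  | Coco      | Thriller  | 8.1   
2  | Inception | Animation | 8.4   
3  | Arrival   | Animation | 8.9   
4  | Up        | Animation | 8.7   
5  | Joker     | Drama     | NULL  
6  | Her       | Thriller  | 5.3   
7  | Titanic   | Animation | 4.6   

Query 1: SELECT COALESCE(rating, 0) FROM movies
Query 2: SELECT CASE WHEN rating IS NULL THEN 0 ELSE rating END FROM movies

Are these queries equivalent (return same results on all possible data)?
Yes, equivalent

Both queries return: [(0,), (4.6,), (5.3,), (8.1,), (8.4,), (8.7,), (8.9,)]

Reason: COALESCE vs CASE for NULL handling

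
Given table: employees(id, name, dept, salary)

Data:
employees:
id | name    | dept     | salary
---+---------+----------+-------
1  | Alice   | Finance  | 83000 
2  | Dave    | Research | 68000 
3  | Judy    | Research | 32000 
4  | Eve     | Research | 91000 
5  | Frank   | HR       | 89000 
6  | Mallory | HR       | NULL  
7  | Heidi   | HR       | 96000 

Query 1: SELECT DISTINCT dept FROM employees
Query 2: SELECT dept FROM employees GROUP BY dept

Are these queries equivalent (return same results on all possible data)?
Yes, equivalent

Both queries return: [('Finance',), ('HR',), ('Research',)]

Reason: Both get unique depts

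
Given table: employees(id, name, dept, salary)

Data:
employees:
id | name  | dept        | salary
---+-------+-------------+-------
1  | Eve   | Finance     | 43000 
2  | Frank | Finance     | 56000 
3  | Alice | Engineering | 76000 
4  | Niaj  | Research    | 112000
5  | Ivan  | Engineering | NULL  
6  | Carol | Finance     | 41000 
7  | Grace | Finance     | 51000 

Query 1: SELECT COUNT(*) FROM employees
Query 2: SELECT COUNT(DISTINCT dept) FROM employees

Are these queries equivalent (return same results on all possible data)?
No, not equivalent

Query 1 returns: [(7,)]
Query 2 returns: [(3,)]

Reason: COUNT(*) counts rows, COUNT(DISTINCT dept) counts unique depts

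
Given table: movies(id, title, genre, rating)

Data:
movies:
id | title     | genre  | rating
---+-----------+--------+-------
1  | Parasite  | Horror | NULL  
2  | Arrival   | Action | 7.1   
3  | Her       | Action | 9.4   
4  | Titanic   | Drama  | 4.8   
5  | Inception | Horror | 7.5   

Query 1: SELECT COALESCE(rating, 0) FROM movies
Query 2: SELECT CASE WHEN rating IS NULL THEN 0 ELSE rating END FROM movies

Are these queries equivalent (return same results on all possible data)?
Yes, equivalent

Both queries return: [(0,), (4.8,), (7.1,), (7.5,), (9.4,)]

Reason: COALESCE vs CASE for NULL handling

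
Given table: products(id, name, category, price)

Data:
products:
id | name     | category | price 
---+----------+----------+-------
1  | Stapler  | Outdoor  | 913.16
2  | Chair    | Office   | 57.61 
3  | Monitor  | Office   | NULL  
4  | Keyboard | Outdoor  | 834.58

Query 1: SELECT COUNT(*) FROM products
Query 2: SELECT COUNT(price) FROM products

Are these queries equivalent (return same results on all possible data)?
No, not equivalent

Query 1 returns: [(4,)]
Query 2 returns: [(3,)]

Reason: COUNT(*) includes NULLs, COUNT(column) excludes them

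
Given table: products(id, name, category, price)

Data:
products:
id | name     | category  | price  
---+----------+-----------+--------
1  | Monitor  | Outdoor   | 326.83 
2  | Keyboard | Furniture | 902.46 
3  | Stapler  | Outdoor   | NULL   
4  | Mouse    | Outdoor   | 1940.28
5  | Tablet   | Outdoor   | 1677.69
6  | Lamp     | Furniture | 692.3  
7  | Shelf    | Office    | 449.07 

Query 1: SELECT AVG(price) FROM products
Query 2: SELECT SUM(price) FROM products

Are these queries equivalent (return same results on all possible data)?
No, not equivalent

Query 1 returns: [(998.105,)]
Query 2 returns: [(5988.63,)]

Reason: AVG vs SUM give different aggregate values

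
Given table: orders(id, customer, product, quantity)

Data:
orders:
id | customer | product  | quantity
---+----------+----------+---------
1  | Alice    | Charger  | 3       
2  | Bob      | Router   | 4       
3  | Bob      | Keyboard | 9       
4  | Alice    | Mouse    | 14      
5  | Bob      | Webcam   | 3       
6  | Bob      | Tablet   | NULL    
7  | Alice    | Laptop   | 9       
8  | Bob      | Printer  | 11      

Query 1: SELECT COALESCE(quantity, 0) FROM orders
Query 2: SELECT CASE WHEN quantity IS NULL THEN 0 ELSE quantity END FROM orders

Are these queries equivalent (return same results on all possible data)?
Yes, equivalent

Both queries return: [(0,), (3,), (3,), (4,), (9,), (9,), (11,), (14,)]

Reason: COALESCE vs CASE for NULL handling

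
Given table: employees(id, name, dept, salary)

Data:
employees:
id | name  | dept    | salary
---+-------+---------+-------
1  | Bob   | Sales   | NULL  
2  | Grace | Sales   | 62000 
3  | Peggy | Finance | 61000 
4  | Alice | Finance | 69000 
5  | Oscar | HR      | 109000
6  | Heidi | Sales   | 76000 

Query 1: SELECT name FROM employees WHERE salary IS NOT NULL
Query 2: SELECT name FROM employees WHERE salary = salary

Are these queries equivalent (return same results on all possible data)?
Yes, equivalent

Both queries return: [('Alice',), ('Grace',), ('Heidi',), ('Oscar',), ('Peggy',)]

Reason: IS NOT NULL vs self-equality (both exclude NULLs)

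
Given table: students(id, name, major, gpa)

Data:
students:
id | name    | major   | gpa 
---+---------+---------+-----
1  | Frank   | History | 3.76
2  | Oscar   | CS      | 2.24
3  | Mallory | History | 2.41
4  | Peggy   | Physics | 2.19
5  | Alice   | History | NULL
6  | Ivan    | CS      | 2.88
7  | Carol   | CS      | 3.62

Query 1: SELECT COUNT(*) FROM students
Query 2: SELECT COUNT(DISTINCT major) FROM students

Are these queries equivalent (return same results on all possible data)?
No, not equivalent

Query 1 returns: [(7,)]
Query 2 returns: [(3,)]

Reason: COUNT(*) counts rows, COUNT(DISTINCT major) counts unique majors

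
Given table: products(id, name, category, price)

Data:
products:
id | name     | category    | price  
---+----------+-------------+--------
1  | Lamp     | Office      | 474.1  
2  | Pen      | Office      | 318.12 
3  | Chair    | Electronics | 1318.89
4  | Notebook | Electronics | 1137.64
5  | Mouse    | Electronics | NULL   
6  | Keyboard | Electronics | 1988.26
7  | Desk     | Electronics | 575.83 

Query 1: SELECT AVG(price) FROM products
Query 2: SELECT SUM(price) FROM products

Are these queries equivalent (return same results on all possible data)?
No, not equivalent

Query 1 returns: [(968.8066666666667,)]
Query 2 returns: [(5812.84,)]

Reason: AVG vs SUM give different aggregate values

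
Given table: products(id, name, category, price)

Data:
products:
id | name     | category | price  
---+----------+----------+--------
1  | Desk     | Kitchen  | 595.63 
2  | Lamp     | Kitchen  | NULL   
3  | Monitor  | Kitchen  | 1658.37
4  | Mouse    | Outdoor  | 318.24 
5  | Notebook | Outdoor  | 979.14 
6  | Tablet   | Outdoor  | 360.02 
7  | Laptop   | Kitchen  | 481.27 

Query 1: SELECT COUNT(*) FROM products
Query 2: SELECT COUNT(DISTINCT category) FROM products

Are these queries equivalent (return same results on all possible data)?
No, not equivalent

Query 1 returns: [(7,)]
Query 2 returns: [(2,)]

Reason: COUNT(*) counts rows, COUNT(DISTINCT category) counts unique categorys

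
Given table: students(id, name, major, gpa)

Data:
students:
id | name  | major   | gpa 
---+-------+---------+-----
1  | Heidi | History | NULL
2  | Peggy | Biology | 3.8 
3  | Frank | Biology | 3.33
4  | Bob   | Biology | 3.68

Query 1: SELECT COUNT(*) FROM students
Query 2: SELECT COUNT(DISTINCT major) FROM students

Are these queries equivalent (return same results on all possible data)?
No, not equivalent

Query 1 returns: [(4,)]
Query 2 returns: [(2,)]

Reason: COUNT(*) counts rows, COUNT(DISTINCT major) counts unique majors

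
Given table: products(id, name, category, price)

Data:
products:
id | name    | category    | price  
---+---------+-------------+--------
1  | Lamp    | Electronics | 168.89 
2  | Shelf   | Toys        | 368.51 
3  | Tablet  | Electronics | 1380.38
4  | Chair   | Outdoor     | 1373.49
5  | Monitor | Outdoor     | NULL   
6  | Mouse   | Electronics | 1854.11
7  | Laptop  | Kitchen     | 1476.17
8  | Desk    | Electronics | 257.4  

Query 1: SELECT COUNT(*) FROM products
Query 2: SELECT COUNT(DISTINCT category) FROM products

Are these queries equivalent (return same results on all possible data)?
No, not equivalent

Query 1 returns: [(8,)]
Query 2 returns: [(4,)]

Reason: COUNT(*) counts rows, COUNT(DISTINCT category) counts unique categorys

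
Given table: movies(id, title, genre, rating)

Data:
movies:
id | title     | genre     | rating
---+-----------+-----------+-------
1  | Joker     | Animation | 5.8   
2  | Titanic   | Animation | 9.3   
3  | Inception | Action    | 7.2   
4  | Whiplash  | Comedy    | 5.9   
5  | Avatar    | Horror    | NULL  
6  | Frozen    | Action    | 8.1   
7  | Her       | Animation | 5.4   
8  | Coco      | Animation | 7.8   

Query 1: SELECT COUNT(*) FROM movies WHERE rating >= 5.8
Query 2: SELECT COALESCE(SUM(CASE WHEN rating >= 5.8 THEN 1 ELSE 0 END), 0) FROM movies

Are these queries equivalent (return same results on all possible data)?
Yes, equivalent

Both queries return: [(6,)]

Reason: COUNT with WHERE vs conditional SUM (COALESCE handles empty-table NULL)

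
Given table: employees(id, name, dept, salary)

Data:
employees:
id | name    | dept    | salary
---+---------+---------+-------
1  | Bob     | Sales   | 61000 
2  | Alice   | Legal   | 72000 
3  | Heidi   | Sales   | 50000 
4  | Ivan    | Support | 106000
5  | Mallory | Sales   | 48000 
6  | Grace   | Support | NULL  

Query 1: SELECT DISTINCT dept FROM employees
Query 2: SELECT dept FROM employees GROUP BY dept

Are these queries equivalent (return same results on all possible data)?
Yes, equivalent

Both queries return: [('Legal',), ('Sales',), ('Support',)]

Reason: Both get unique depts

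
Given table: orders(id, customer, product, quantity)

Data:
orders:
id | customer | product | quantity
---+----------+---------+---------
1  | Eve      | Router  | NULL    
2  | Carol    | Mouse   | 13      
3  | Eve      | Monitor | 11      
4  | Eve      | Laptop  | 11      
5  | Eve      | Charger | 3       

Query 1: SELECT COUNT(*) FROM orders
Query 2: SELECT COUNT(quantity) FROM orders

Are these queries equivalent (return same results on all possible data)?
No, not equivalent

Query 1 returns: [(5,)]
Query 2 returns: [(4,)]

Reason: COUNT(*) includes NULLs, COUNT(column) excludes them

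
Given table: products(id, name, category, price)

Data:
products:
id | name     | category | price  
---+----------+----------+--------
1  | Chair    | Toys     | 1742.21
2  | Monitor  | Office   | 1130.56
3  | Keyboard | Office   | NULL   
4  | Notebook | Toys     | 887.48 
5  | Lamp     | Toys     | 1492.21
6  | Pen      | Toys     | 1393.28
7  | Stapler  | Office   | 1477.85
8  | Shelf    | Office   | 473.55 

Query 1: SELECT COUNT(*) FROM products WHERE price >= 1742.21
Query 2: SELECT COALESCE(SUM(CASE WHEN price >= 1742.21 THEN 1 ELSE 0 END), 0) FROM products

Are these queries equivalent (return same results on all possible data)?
Yes, equivalent

Both queries return: [(1,)]

Reason: COUNT with WHERE vs conditional SUM (COALESCE handles empty-table NULL)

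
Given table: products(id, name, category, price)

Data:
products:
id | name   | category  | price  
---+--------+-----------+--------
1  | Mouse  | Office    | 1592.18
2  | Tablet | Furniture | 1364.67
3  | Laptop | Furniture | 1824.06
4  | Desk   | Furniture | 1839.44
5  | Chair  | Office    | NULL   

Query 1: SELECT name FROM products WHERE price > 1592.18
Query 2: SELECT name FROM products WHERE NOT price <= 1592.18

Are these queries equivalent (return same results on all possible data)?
Yes, equivalent

Both queries return: [('Desk',), ('Laptop',)]

Reason: Both filter price > 1592.18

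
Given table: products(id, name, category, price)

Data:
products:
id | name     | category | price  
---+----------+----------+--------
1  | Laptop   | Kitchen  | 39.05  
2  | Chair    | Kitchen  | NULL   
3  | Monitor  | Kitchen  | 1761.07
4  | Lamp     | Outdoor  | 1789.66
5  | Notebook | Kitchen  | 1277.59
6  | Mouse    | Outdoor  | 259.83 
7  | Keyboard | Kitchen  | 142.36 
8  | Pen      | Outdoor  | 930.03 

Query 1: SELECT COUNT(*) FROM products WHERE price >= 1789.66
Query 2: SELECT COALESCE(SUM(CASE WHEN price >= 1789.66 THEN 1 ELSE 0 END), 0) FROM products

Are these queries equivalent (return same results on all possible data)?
Yes, equivalent

Both queries return: [(1,)]

Reason: COUNT with WHERE vs conditional SUM (COALESCE handles empty-table NULL)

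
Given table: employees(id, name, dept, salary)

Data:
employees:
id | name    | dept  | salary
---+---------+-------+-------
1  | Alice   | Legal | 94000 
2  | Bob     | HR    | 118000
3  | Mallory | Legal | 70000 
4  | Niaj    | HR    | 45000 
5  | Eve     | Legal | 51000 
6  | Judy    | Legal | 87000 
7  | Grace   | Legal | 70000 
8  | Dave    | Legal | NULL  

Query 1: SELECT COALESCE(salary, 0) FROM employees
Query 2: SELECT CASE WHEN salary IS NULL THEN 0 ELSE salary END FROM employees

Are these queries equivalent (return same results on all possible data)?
Yes, equivalent

Both queries return: [(0,), (45000,), (51000,), (70000,), (70000,), (87000,), (94000,), (118000,)]

Reason: COALESCE vs CASE for NULL handling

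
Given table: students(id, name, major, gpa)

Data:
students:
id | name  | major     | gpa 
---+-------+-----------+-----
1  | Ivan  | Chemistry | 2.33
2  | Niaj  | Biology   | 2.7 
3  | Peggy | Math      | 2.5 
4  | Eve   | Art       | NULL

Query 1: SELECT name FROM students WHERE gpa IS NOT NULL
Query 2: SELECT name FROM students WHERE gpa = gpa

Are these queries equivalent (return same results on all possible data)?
Yes, equivalent

Both queries return: [('Ivan',), ('Niaj',), ('Peggy',)]

Reason: IS NOT NULL vs self-equality (both exclude NULLs)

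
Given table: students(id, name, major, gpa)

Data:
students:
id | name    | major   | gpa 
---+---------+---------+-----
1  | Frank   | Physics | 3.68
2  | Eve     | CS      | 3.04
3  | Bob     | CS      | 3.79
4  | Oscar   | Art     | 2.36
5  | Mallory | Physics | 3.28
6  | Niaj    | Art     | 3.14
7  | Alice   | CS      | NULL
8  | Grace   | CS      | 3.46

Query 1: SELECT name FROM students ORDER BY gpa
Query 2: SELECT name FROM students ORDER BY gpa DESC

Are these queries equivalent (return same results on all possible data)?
No, not equivalent

Query 1 returns: [('Alice',), ('Oscar',), ('Eve',), ('Niaj',), ('Mallory',), ('Grace',), ('Frank',), ('Bob',)]
Query 2 returns: [('Bob',), ('Frank',), ('Grace',), ('Mallory',), ('Niaj',), ('Eve',), ('Oscar',), ('Alice',)]

Reason: ASC vs DESC gives opposite ordering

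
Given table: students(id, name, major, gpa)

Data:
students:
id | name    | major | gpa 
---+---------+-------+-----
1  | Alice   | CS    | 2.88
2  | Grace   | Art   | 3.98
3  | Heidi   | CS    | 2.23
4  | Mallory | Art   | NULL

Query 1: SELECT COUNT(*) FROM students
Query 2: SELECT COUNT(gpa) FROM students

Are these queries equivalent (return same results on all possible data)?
No, not equivalent

Query 1 returns: [(4,)]
Query 2 returns: [(3,)]

Reason: COUNT(*) includes NULLs, COUNT(column) excludes them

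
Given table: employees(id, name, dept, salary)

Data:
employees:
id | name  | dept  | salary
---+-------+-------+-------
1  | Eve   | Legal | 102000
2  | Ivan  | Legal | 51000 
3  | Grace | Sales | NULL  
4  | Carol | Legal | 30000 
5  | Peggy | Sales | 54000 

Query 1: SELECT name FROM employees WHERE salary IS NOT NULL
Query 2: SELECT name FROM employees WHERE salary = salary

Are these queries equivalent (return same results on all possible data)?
Yes, equivalent

Both queries return: [('Carol',), ('Eve',), ('Ivan',), ('Peggy',)]

Reason: IS NOT NULL vs self-equality (both exclude NULLs)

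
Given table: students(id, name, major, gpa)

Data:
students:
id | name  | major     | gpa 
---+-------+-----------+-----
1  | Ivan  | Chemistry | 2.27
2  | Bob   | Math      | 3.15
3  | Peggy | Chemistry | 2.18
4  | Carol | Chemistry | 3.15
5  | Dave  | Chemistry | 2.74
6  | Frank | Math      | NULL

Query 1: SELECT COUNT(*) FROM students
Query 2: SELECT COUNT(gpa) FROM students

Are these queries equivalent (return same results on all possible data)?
No, not equivalent

Query 1 returns: [(6,)]
Query 2 returns: [(5,)]

Reason: COUNT(*) includes NULLs, COUNT(column) excludes them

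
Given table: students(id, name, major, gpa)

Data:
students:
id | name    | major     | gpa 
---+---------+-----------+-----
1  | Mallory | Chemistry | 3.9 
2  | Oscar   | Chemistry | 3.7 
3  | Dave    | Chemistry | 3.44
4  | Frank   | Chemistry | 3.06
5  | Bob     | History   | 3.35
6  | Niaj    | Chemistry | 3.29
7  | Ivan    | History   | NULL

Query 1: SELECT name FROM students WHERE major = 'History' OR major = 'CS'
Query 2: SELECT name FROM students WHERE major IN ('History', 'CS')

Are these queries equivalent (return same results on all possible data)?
Yes, equivalent

Both queries return: [('Bob',), ('Ivan',)]

Reason: OR vs IN are equivalent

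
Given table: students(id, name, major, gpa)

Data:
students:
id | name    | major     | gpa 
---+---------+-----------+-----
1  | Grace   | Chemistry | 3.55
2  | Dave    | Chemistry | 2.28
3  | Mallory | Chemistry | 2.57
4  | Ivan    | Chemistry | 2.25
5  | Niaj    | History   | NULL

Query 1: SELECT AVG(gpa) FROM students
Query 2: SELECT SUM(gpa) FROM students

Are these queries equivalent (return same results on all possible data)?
No, not equivalent

Query 1 returns: [(2.6624999999999996,)]
Query 2 returns: [(10.649999999999999,)]

Reason: AVG vs SUM give different aggregate values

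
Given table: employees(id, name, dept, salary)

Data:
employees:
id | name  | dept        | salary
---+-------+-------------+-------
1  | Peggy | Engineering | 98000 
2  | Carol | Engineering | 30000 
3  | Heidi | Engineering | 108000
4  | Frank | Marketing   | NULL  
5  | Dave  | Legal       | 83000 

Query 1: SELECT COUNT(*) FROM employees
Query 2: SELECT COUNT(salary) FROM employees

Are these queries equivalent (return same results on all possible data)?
No, not equivalent

Query 1 returns: [(5,)]
Query 2 returns: [(4,)]

Reason: COUNT(*) includes NULLs, COUNT(column) excludes them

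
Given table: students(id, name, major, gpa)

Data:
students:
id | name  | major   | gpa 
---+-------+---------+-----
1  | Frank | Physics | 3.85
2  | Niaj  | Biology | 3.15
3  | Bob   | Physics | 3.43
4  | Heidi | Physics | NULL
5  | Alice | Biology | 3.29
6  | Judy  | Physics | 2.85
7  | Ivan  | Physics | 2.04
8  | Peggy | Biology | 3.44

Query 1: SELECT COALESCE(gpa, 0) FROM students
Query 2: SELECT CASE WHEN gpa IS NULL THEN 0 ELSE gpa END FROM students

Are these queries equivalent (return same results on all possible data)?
Yes, equivalent

Both queries return: [(0,), (2.04,), (2.85,), (3.15,), (3.29,), (3.43,), (3.44,), (3.85,)]

Reason: COALESCE vs CASE for NULL handling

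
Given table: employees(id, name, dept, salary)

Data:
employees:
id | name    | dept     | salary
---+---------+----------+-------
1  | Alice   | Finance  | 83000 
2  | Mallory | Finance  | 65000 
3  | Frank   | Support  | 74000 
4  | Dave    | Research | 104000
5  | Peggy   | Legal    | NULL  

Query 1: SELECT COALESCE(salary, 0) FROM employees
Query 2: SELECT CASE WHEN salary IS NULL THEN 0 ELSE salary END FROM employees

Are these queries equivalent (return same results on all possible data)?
Yes, equivalent

Both queries return: [(0,), (65000,), (74000,), (83000,), (104000,)]

Reason: COALESCE vs CASE for NULL handling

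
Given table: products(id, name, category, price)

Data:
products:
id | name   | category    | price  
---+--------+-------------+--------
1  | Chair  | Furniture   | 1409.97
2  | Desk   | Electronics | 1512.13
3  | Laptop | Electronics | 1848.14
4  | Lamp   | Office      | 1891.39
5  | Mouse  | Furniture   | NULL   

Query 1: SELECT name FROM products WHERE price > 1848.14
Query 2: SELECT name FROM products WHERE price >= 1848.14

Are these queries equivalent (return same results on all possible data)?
No, not equivalent

Query 1 returns: [('Lamp',)]
Query 2 returns: [('Laptop',), ('Lamp',)]

Reason: > vs >= gives different results when price = 1848.14 exists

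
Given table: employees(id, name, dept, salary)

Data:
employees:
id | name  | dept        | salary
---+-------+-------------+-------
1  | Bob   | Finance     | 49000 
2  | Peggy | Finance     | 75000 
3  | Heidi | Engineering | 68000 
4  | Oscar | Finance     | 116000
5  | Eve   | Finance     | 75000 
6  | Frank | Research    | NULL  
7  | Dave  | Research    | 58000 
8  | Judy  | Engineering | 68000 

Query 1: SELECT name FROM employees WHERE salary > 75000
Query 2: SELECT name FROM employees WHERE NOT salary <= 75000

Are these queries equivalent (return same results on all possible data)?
Yes, equivalent

Both queries return: [('Oscar',)]

Reason: Both filter salary > 75000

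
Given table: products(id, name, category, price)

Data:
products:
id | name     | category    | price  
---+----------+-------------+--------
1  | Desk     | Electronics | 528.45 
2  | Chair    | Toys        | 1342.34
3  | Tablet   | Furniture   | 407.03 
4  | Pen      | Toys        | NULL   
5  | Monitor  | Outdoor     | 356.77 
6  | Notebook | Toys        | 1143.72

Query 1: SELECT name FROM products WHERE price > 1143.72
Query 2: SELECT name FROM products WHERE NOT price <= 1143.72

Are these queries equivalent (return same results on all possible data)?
Yes, equivalent

Both queries return: [('Chair',)]

Reason: Both filter price > 1143.72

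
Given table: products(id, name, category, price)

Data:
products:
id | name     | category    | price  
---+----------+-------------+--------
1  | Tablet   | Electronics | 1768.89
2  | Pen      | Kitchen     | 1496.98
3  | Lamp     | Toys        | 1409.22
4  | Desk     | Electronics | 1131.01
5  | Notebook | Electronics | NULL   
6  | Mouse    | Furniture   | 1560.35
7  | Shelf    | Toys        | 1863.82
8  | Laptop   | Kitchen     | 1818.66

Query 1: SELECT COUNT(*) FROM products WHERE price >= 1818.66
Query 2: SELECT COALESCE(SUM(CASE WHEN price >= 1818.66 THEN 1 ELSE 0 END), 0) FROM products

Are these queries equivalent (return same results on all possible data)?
Yes, equivalent

Both queries return: [(2,)]

Reason: COUNT with WHERE vs conditional SUM (COALESCE handles empty-table NULL)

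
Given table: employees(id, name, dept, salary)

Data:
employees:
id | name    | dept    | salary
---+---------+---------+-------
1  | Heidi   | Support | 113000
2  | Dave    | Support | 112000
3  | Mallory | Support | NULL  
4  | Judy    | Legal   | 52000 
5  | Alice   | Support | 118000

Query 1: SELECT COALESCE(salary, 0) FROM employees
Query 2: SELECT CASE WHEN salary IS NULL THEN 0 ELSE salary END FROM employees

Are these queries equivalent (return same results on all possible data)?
Yes, equivalent

Both queries return: [(0,), (52000,), (112000,), (113000,), (118000,)]

Reason: COALESCE vs CASE for NULL handling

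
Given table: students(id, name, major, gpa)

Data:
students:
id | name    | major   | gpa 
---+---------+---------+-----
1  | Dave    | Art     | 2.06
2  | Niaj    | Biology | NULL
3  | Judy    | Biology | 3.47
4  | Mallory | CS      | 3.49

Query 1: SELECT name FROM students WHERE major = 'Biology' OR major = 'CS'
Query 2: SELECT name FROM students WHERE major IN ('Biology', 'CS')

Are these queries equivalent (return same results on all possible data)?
Yes, equivalent

Both queries return: [('Judy',), ('Mallory',), ('Niaj',)]

Reason: OR vs IN are equivalent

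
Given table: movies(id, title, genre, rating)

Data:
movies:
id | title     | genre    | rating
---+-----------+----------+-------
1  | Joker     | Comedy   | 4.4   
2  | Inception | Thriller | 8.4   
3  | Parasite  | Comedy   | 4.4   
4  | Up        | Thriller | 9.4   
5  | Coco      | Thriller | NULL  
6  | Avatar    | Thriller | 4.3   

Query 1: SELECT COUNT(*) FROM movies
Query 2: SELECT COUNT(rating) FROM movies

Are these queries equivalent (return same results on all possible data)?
No, not equivalent

Query 1 returns: [(6,)]
Query 2 returns: [(5,)]

Reason: COUNT(*) includes NULLs, COUNT(column) excludes them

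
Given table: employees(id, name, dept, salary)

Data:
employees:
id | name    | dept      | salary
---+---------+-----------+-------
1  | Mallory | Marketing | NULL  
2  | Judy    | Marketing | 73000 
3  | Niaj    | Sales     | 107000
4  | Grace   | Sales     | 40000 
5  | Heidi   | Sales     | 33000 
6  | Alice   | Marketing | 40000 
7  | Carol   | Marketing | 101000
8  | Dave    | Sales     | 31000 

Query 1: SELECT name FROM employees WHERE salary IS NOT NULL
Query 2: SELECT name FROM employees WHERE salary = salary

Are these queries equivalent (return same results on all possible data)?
Yes, equivalent

Both queries return: [('Alice',), ('Carol',), ('Dave',), ('Grace',), ('Heidi',), ('Judy',), ('Niaj',)]

Reason: IS NOT NULL vs self-equality (both exclude NULLs)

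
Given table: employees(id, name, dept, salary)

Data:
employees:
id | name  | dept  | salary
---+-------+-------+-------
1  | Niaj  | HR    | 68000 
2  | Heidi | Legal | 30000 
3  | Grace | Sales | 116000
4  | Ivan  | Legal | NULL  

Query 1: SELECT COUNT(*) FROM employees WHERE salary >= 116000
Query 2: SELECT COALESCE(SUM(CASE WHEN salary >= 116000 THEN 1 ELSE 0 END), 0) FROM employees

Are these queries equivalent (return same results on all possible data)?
Yes, equivalent

Both queries return: [(1,)]

Reason: COUNT with WHERE vs conditional SUM (COALESCE handles empty-table NULL)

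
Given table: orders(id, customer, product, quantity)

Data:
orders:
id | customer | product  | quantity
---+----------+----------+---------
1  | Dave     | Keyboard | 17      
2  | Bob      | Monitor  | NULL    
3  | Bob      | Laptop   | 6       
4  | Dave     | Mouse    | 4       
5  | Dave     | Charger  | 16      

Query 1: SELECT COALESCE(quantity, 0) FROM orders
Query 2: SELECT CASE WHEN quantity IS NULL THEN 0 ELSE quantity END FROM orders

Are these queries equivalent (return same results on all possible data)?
Yes, equivalent

Both queries return: [(0,), (4,), (6,), (16,), (17,)]

Reason: COALESCE vs CASE for NULL handling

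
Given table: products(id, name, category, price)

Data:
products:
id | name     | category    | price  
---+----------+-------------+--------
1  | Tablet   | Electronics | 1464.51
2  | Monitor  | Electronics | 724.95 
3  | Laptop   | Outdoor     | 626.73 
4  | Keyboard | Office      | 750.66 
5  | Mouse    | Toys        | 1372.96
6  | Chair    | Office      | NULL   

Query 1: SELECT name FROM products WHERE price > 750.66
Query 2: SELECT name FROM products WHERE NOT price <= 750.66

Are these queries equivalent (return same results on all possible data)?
Yes, equivalent

Both queries return: [('Mouse',), ('Tablet',)]

Reason: Both filter price > 750.66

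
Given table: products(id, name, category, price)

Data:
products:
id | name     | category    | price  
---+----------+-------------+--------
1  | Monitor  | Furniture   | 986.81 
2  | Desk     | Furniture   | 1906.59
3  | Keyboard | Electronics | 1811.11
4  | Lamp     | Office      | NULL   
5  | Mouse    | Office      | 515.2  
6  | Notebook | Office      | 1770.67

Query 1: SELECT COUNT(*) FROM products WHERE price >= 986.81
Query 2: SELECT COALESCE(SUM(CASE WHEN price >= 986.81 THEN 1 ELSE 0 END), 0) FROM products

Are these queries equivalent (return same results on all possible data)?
Yes, equivalent

Both queries return: [(4,)]

Reason: COUNT with WHERE vs conditional SUM (COALESCE handles empty-table NULL)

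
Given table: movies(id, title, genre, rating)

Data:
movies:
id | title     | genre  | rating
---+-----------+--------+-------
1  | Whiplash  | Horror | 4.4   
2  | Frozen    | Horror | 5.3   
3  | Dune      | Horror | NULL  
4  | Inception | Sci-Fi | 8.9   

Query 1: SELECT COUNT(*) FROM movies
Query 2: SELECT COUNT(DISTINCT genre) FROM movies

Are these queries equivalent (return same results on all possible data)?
No, not equivalent

Query 1 returns: [(4,)]
Query 2 returns: [(2,)]

Reason: COUNT(*) counts rows, COUNT(DISTINCT genre) counts unique genres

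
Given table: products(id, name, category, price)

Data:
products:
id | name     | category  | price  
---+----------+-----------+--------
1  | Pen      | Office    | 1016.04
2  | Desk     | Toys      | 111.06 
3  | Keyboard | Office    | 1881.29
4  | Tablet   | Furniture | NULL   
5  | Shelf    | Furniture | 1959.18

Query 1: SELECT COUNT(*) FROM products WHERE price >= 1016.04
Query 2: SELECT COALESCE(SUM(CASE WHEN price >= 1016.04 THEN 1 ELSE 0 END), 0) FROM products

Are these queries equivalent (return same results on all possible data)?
Yes, equivalent

Both queries return: [(3,)]

Reason: COUNT with WHERE vs conditional SUM (COALESCE handles empty-table NULL)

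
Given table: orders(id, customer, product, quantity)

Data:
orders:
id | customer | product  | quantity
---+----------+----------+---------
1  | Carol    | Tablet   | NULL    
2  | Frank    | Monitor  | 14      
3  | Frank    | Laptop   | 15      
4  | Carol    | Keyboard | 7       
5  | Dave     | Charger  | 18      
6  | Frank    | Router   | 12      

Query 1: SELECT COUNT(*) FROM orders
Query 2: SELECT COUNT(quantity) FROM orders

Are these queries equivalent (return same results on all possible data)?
No, not equivalent

Query 1 returns: [(6,)]
Query 2 returns: [(5,)]

Reason: COUNT(*) includes NULLs, COUNT(column) excludes them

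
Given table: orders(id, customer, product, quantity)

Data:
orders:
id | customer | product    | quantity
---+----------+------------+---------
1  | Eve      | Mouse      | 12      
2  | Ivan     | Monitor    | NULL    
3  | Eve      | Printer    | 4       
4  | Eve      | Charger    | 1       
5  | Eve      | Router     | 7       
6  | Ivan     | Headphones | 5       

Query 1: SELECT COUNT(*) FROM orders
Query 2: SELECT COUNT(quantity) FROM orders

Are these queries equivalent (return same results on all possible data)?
No, not equivalent

Query 1 returns: [(6,)]
Query 2 returns: [(5,)]

Reason: COUNT(*) includes NULLs, COUNT(column) excludes them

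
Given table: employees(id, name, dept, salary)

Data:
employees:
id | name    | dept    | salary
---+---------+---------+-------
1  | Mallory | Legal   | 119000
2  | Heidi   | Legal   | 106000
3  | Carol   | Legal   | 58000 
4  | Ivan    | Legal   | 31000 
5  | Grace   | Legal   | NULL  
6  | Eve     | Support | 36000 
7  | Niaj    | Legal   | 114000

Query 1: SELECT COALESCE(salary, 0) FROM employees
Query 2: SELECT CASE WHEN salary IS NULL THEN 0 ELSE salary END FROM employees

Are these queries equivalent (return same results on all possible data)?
Yes, equivalent

Both queries return: [(0,), (31000,), (36000,), (58000,), (106000,), (114000,), (119000,)]

Reason: COALESCE vs CASE for NULL handling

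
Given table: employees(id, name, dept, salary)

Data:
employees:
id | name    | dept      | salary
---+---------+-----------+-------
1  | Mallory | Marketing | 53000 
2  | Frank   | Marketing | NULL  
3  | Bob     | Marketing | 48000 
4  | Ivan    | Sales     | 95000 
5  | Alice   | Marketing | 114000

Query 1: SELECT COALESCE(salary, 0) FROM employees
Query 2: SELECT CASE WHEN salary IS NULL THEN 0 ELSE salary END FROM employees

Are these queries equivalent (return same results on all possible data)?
Yes, equivalent

Both queries return: [(0,), (48000,), (53000,), (95000,), (114000,)]

Reason: COALESCE vs CASE for NULL handling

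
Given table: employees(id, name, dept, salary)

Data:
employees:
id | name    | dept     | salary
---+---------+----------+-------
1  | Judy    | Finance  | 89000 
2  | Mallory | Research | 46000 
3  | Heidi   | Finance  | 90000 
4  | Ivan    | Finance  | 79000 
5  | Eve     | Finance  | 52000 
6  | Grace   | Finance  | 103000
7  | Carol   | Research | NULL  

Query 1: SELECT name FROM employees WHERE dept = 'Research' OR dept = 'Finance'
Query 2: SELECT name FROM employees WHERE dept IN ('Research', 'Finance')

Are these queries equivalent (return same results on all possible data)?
Yes, equivalent

Both queries return: [('Carol',), ('Eve',), ('Grace',), ('Heidi',), ('Ivan',), ('Judy',), ('Mallory',)]

Reason: OR vs IN are equivalent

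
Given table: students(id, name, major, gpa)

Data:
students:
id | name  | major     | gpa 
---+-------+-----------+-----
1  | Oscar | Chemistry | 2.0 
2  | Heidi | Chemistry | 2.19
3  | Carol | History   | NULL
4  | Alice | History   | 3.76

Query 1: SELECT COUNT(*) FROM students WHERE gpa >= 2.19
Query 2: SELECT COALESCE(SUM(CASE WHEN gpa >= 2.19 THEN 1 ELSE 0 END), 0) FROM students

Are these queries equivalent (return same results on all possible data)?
Yes, equivalent

Both queries return: [(2,)]

Reason: COUNT with WHERE vs conditional SUM (COALESCE handles empty-table NULL)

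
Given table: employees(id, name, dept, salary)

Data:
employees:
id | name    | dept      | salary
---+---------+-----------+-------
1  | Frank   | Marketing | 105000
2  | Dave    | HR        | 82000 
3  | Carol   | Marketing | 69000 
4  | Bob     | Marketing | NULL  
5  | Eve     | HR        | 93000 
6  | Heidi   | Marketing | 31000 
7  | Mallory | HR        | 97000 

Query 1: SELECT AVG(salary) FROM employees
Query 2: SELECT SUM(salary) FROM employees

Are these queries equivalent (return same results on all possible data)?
No, not equivalent

Query 1 returns: [(79500.0,)]
Query 2 returns: [(477000,)]

Reason: AVG vs SUM give different aggregate values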